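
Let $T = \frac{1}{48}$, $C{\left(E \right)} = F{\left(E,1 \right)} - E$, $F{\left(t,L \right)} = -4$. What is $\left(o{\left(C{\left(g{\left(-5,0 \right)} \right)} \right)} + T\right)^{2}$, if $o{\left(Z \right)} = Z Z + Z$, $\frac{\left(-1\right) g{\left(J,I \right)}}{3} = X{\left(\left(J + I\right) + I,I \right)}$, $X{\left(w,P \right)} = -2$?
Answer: $\frac{18671041}{2304} \approx 8103.8$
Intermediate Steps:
$g{\left(J,I \right)} = 6$ ($g{\left(J,I \right)} = \left(-3\right) \left(-2\right) = 6$)
$C{\left(E \right)} = -4 - E$
$o{\left(Z \right)} = Z + Z^{2}$ ($o{\left(Z \right)} = Z^{2} + Z = Z + Z^{2}$)
$T = \frac{1}{48} \approx 0.020833$
$\left(o{\left(C{\left(g{\left(-5,0 \right)} \right)} \right)} + T\right)^{2} = \left(\left(-4 - 6\right) \left(1 - 10\right) + \frac{1}{48}\right)^{2} = \left(- 10 \left(1 - 10\right) + \frac{1}{48}\right)^{2} = \left(\left(-10\right) \left(-9\right) + \frac{1}{48}\right)^{2} = \left(90 + \frac{1}{48}\right)^{2} = \left(\frac{4321}{48}\right)^{2} = \frac{18671041}{2304}$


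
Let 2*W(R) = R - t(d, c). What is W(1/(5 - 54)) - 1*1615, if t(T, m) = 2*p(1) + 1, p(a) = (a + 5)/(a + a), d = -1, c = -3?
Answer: -79307/49 ≈ -1618.5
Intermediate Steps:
p(a) = (5 + a)/(2*a) (p(a) = (5 + a)/((2*a)) = (5 + a)*(1/(2*a)) = (5 + a)/(2*a))
t(T, m) = 7 (t(T, m) = 2*((½)*(5 + 1)/1) + 1 = 2*((½)*1*6) + 1 = 2*3 + 1 = 6 + 1 = 7)
W(R) = -7/2 + R/2 (W(R) = (R - 1*7)/2 = (R - 7)/2 = (-7 + R)/2 = -7/2 + R/2)
W(1/(5 - 54)) - 1*1615 = (-7/2 + 1/(2*(5 - 54))) - 1*1615 = (-7/2 + (½)/(-49)) - 1615 = (-7/2 + (½)*(-1/49)) - 1615 = (-7/2 - 1/98) - 1615 = -172/49 - 1615 = -79307/49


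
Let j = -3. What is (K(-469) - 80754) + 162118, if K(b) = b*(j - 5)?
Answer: 85116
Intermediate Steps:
K(b) = -8*b (K(b) = b*(-3 - 5) = b*(-8) = -8*b)
(K(-469) - 80754) + 162118 = (-8*(-469) - 80754) + 162118 = (3752 - 80754) + 162118 = -77002 + 162118 = 85116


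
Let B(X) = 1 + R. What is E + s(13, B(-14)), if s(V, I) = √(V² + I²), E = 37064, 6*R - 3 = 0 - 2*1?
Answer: 37064 + √6133/6 ≈ 37077.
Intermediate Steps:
R = ⅙ (R = ½ + (0 - 2*1)/6 = ½ + (0 - 2)/6 = ½ + (⅙)*(-2) = ½ - ⅓ = ⅙ ≈ 0.16667)
B(X) = 7/6 (B(X) = 1 + ⅙ = 7/6)
s(V, I) = √(I² + V²)
E + s(13, B(-14)) = 37064 + √((7/6)² + 13²) = 37064 + √(49/36 + 169) = 37064 + √(6133/36) = 37064 + √6133/6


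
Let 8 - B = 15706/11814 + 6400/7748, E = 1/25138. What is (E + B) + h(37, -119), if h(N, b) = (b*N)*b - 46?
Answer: 150691818992930339/287625451542 ≈ 5.2392e+5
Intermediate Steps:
E = 1/25138 ≈ 3.9780e-5
h(N, b) = -46 + N*b² (h(N, b) = (N*b)*b - 46 = N*b² - 46 = -46 + N*b²)
B = 66872411/11441859 (B = 8 - (15706/11814 + 6400/7748) = 8 - (15706*(1/11814) + 6400*(1/7748)) = 8 - (7853/5907 + 1600/1937) = 8 - 1*24662461/11441859 = 8 - 24662461/11441859 = 66872411/11441859 ≈ 5.8445)
(E + B) + h(37, -119) = (1/25138 + 66872411/11441859) + (-46 + 37*(-119)²) = 1681050109577/287625451542 + (-46 + 37*14161) = 1681050109577/287625451542 + (-46 + 523957) = 1681050109577/287625451542 + 523911 = 150691818992930339/287625451542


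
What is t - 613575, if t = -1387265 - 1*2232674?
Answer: -4233514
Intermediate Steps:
t = -3619939 (t = -1387265 - 2232674 = -3619939)
t - 613575 = -3619939 - 613575 = -4233514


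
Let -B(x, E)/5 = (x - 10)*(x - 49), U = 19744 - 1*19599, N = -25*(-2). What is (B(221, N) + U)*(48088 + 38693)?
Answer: -15734697015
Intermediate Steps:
N = 50
U = 145 (U = 19744 - 19599 = 145)
B(x, E) = -5*(-49 + x)*(-10 + x) (B(x, E) = -5*(x - 10)*(x - 49) = -5*(-10 + x)*(-49 + x) = -5*(-49 + x)*(-10 + x))
(B(221, N) + U)*(48088 + 38693) = ((-2450 - 5*221² + 295*221) + 145)*(48088 + 38693) = ((-2450 - 5*48841 + 65195) + 145)*86781 = ((-2450 - 244205 + 65195) + 145)*86781 = (-181460 + 145)*86781 = -181315*86781 = -15734697015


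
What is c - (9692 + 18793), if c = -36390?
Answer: -64875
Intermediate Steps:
c - (9692 + 18793) = -36390 - (9692 + 18793) = -36390 - 1*28485 = -36390 - 28485 = -64875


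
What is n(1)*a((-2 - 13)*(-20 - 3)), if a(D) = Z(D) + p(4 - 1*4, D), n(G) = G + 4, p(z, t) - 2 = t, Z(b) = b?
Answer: 3460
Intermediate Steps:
p(z, t) = 2 + t
n(G) = 4 + G
a(D) = 2 + 2*D (a(D) = D + (2 + D) = 2 + 2*D)
n(1)*a((-2 - 13)*(-20 - 3)) = (4 + 1)*(2 + 2*((-2 - 13)*(-20 - 3))) = 5*(2 + 2*(-15*(-23))) = 5*(2 + 2*345) = 5*(2 + 690) = 5*692 = 3460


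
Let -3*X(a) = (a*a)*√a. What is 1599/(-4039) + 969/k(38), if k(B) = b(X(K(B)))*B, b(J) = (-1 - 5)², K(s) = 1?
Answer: 30287/96936 ≈ 0.31244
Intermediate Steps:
X(a) = -a^(5/2)/3 (X(a) = -a*a*√a/3 = -a²*√a/3 = -a^(5/2)/3)
b(J) = 36 (b(J) = (-6)² = 36)
k(B) = 36*B
1599/(-4039) + 969/k(38) = 1599/(-4039) + 969/((36*38)) = 1599*(-1/4039) + 969/1368 = -1599/4039 + 969*(1/1368) = -1599/4039 + 17/24 = 30287/96936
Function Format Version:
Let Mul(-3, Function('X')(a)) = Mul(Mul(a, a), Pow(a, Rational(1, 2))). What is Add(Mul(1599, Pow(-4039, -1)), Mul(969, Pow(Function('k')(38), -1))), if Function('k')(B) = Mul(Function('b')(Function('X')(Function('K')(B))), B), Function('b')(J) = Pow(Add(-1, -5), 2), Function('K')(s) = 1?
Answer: Rational(30287, 96936) ≈ 0.31244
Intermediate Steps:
Function('X')(a) = Mul(Rational(-1, 3), Pow(a, Rational(5, 2))) (Function('X')(a) = Mul(Rational(-1, 3), Mul(Mul(a, a), Pow(a, Rational(1, 2)))) = Mul(Rational(-1, 3), Mul(Pow(a, 2), Pow(a, Rational(1, 2)))) = Mul(Rational(-1, 3), Pow(a, Rational(5, 2))))
Function('b')(J) = 36 (Function('b')(J) = Pow(-6, 2) = 36)
Function('k')(B) = Mul(36, B)
Add(Mul(1599, Pow(-4039, -1)), Mul(969, Pow(Function('k')(38), -1))) = Add(Mul(1599, Pow(-4039, -1)), Mul(969, Pow(Mul(36, 38), -1))) = Add(Mul(1599, Rational(-1, 4039)), Mul(969, Pow(1368, -1))) = Add(Rational(-1599, 4039), Mul(969, Rational(1, 1368))) = Add(Rational(-1599, 4039), Rational(17, 24)) = Rational(30287, 96936)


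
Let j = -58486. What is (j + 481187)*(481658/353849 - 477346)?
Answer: -71397548000602296/353849 ≈ -2.0177e+11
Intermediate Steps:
(j + 481187)*(481658/353849 - 477346) = (-58486 + 481187)*(481658/353849 - 477346) = 422701*(481658*(1/353849) - 477346) = 422701*(481658/353849 - 477346) = 422701*(-168907923096/353849) = -71397548000602296/353849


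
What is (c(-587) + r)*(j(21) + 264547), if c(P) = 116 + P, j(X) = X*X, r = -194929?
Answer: -51778655200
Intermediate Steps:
j(X) = X²
(c(-587) + r)*(j(21) + 264547) = ((116 - 587) - 194929)*(21² + 264547) = (-471 - 194929)*(441 + 264547) = -195400*264988 = -51778655200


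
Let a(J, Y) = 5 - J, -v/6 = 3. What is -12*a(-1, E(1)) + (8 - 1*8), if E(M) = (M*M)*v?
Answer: -72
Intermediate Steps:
v = -18 (v = -6*3 = -18)
E(M) = -18*M² (E(M) = (M*M)*(-18) = M²*(-18) = -18*M²)
-12*a(-1, E(1)) + (8 - 1*8) = -12*(5 - 1*(-1)) + (8 - 1*8) = -12*(5 + 1) + (8 - 8) = -12*6 + 0 = -72 + 0 = -72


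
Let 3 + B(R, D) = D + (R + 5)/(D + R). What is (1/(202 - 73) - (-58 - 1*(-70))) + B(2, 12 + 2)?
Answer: -1145/2064 ≈ -0.55475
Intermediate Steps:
B(R, D) = -3 + D + (5 + R)/(D + R) (B(R, D) = -3 + (D + (R + 5)/(D + R)) = -3 + (D + (5 + R)/(D + R)) = -3 + D + (5 + R)/(D + R))
(1/(202 - 73) - (-58 - 1*(-70))) + B(2, 12 + 2) = (1/(202 - 73) - (-58 - 1*(-70))) + (5 + (12 + 2)**2 - 3*(12 + 2) - 2*2 + (12 + 2)*2)/((12 + 2) + 2) = (1/129 - (-58 + 70)) + (5 + 14**2 - 3*14 - 4 + 14*2)/(14 + 2) = (1/129 - 1*12) + (5 + 196 - 42 - 4 + 28)/16 = (1/129 - 12) + (1/16)*183 = -1547/129 + 183/16 = -1145/2064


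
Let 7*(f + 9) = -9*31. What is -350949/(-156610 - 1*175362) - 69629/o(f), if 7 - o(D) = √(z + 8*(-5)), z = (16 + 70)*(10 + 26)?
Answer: 162859452359/998239804 + 278516*√191/3007 ≈ 1443.2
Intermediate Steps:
f = -342/7 (f = -9 + (-9*31)/7 = -9 + (⅐)*(-279) = -9 - 279/7 = -342/7 ≈ -48.857)
z = 3096 (z = 86*36 = 3096)
o(D) = 7 - 4*√191 (o(D) = 7 - √(3096 + 8*(-5)) = 7 - √(3096 - 40) = 7 - √3056 = 7 - 4*√191)
-350949/(-156610 - 1*175362) - 69629/o(f) = -350949/(-156610 - 1*175362) - 69629/(7 - 4*√191) = -350949/(-156610 - 175362) - 69629/(7 - 4*√191) = -350949/(-331972) - 69629/(7 - 4*√191) = -350949*(-1/331972) - 69629/(7 - 4*√191) = 350949/331972 - 69629/(7 - 4*√191)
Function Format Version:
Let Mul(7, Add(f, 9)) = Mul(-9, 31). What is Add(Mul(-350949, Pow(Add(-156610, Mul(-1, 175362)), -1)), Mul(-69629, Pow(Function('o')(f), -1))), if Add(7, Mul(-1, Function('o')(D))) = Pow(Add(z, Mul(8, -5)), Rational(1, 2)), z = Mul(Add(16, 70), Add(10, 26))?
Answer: Add(Rational(162859452359, 998239804), Mul(Rational(278516, 3007), Pow(191, Rational(1, 2)))) ≈ 1443.2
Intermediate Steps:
f = Rational(-342, 7) (f = Add(-9, Mul(Rational(1, 7), Mul(-9, 31))) = Add(-9, Mul(Rational(1, 7), -279)) = Add(-9, Rational(-279, 7)) = Rational(-342, 7) ≈ -48.857)
z = 3096 (z = Mul(86, 36) = 3096)
Function('o')(D) = Add(7, Mul(-4, Pow(191, Rational(1, 2)))) (Function('o')(D) = Add(7, Mul(-1, Pow(Add(3096, Mul(8, -5)), Rational(1, 2)))) = Add(7, Mul(-1, Pow(Add(3096, -40), Rational(1, 2)))) = Add(7, Mul(-1, Pow(3056, Rational(1, 2)))) = Add(7, Mul(-1, Mul(4, Pow(191, Rational(1, 2))))) = Add(7, Mul(-4, Pow(191, Rational(1, 2)))))
Add(Mul(-350949, Pow(Add(-156610, Mul(-1, 175362)), -1)), Mul(-69629, Pow(Function('o')(f), -1))) = Add(Mul(-350949, Pow(Add(-156610, Mul(-1, 175362)), -1)), Mul(-69629, Pow(Add(7, Mul(-4, Pow(191, Rational(1, 2)))), -1))) = Add(Mul(-350949, Pow(Add(-156610, -175362), -1)), Mul(-69629, Pow(Add(7, Mul(-4, Pow(191, Rational(1, 2)))), -1))) = Add(Mul(-350949, Pow(-331972, -1)), Mul(-69629, Pow(Add(7, Mul(-4, Pow(191, Rational(1, 2)))), -1))) = Add(Mul(-350949, Rational(-1, 331972)), Mul(-69629, Pow(Add(7, Mul(-4, Pow(191, Rational(1, 2)))), -1))) = Add(Rational(350949, 331972), Mul(-69629, Pow(Add(7, Mul(-4, Pow(191, Rational(1, 2)))), -1)))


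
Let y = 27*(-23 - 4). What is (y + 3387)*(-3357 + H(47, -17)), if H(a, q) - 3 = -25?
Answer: -8981382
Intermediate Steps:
H(a, q) = -22 (H(a, q) = 3 - 25 = -22)
y = -729 (y = 27*(-27) = -729)
(y + 3387)*(-3357 + H(47, -17)) = (-729 + 3387)*(-3357 - 22) = 2658*(-3379) = -8981382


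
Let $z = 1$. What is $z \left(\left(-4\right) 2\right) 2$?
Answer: $-16$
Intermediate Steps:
$z \left(\left(-4\right) 2\right) 2 = 1 \left(\left(-4\right) 2\right) 2 = 1 \left(-8\right) 2 = \left(-8\right) 2 = -16$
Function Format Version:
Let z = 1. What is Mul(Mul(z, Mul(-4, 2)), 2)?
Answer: -16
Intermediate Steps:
Mul(Mul(z, Mul(-4, 2)), 2) = Mul(Mul(1, Mul(-4, 2)), 2) = Mul(Mul(1, -8), 2) = Mul(-8, 2) = -16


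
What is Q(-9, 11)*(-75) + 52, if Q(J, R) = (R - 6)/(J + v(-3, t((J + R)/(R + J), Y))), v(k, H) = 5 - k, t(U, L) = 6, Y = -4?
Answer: 427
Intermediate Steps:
Q(J, R) = (-6 + R)/(8 + J) (Q(J, R) = (R - 6)/(J + (5 - 1*(-3))) = (-6 + R)/(J + (5 + 3)) = (-6 + R)/(J + 8) = (-6 + R)/(8 + J))
Q(-9, 11)*(-75) + 52 = ((-6 + 11)/(8 - 9))*(-75) + 52 = (5/(-1))*(-75) + 52 = -1*5*(-75) + 52 = -5*(-75) + 52 = 375 + 52 = 427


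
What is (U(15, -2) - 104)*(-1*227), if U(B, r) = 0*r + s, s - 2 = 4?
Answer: 22246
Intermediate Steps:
s = 6 (s = 2 + 4 = 6)
U(B, r) = 6 (U(B, r) = 0*r + 6 = 0 + 6 = 6)
(U(15, -2) - 104)*(-1*227) = (6 - 104)*(-1*227) = -98*(-227) = 22246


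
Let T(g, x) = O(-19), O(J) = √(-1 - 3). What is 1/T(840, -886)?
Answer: -I/2 ≈ -0.5*I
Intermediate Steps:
O(J) = 2*I (O(J) = √(-4) = 2*I)
T(g, x) = 2*I
1/T(840, -886) = 1/(2*I) = -I/2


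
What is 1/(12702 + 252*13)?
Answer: 1/15978 ≈ 6.2586e-5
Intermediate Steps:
1/(12702 + 252*13) = 1/(12702 + 3276) = 1/15978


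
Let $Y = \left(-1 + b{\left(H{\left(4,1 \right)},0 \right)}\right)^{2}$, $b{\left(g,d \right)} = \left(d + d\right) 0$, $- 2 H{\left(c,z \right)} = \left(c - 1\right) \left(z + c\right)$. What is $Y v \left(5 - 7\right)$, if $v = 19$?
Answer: $-38$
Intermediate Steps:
$H{\left(c,z \right)} = - \frac{\left(-1 + c\right) \left(c + z\right)}{2}$ ($H{\left(c,z \right)} = - \frac{\left(c - 1\right) \left(z + c\right)}{2} = - \frac{\left(-1 + c\right) \left(c + z\right)}{2}$)
$b{\left(g,d \right)} = 0$ ($b{\left(g,d \right)} = 2 d 0 = 0$)
$Y = 1$ ($Y = \left(-1 + 0\right)^{2} = \left(-1\right)^{2} = 1$)
$Y v \left(5 - 7\right) = 1 \cdot 19 \left(5 - 7\right) = 19 \left(-2\right) = -38$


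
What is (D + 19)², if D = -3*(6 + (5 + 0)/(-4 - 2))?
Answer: 49/4 ≈ 12.250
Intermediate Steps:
D = -31/2 (D = -3*(6 + 5/(-6)) = -3*(6 + 5*(-⅙)) = -3*(6 - ⅚) = -3*31/6 = -31/2 ≈ -15.500)
(D + 19)² = (-31/2 + 19)² = (7/2)² = 49/4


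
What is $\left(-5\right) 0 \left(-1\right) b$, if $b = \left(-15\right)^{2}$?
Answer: $0$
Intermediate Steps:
$b = 225$
$\left(-5\right) 0 \left(-1\right) b = \left(-5\right) 0 \left(-1\right) 225 = 0 \left(-1\right) 225 = 0 \cdot 225 = 0$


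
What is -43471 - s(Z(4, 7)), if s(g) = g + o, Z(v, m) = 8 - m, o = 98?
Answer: -43570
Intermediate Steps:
s(g) = 98 + g (s(g) = g + 98 = 98 + g)
-43471 - s(Z(4, 7)) = -43471 - (98 + (8 - 1*7)) = -43471 - (98 + (8 - 7)) = -43471 - (98 + 1) = -43471 - 1*99 = -43471 - 99 = -43570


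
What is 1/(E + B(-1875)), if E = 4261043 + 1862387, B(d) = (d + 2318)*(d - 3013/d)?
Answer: 1875/9925344134 ≈ 1.8891e-7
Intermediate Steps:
B(d) = (2318 + d)*(d - 3013/d)
E = 6123430
1/(E + B(-1875)) = 1/(6123430 + (-3013 + (-1875)² - 6984134/(-1875) + 2318*(-1875))) = 1/(6123430 + (-3013 + 3515625 - 6984134*(-1/1875) - 4346250)) = 1/(6123430 + (-3013 + 3515625 + 6984134/1875 - 4346250)) = 1/(6123430 - 1556087116/1875) = 1/(9925344134/1875) = 1875/9925344134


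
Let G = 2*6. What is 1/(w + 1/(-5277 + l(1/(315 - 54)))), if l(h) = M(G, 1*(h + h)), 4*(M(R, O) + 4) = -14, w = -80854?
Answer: -10569/854545928 ≈ -1.2368e-5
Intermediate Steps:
G = 12
M(R, O) = -15/2 (M(R, O) = -4 + (¼)*(-14) = -4 - 7/2 = -15/2)
l(h) = -15/2
1/(w + 1/(-5277 + l(1/(315 - 54)))) = 1/(-80854 + 1/(-5277 - 15/2)) = 1/(-80854 + 1/(-10569/2)) = 1/(-80854 - 2/10569) = 1/(-854545928/10569) = -10569/854545928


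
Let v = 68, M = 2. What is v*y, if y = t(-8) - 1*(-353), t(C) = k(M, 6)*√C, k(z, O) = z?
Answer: 24004 + 272*I*√2 ≈ 24004.0 + 384.67*I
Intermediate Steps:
t(C) = 2*√C
y = 353 + 4*I*√2 (y = 2*√(-8) - 1*(-353) = 2*(2*I*√2) + 353 = 4*I*√2 + 353 = 353 + 4*I*√2 ≈ 353.0 + 5.6569*I)
v*y = 68*(353 + 4*I*√2) = 24004 + 272*I*√2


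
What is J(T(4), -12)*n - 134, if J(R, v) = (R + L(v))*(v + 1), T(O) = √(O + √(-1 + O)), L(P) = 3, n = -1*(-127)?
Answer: -4325 - 1397*√(4 + √3) ≈ -7669.7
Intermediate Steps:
n = 127
J(R, v) = (1 + v)*(3 + R) (J(R, v) = (R + 3)*(v + 1) = (3 + R)*(1 + v) = (1 + v)*(3 + R))
J(T(4), -12)*n - 134 = (3 + √(4 + √(-1 + 4)) + 3*(-12) + √(4 + √(-1 + 4))*(-12))*127 - 134 = (3 + √(4 + √3) - 36 + √(4 + √3)*(-12))*127 - 134 = (3 + √(4 + √3) - 36 - 12*√(4 + √3))*127 - 134 = (-33 - 11*√(4 + √3))*127 - 134 = (-4191 - 1397*√(4 + √3)) - 134 = -4325 - 1397*√(4 + √3)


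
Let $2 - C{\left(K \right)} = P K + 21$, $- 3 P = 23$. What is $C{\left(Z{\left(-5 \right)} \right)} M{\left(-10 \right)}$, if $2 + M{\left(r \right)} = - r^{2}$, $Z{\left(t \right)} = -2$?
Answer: $3502$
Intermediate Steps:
$P = - \frac{23}{3}$ ($P = \left(- \frac{1}{3}\right) 23 = - \frac{23}{3} \approx -7.6667$)
$M{\left(r \right)} = -2 - r^{2}$
$C{\left(K \right)} = -19 + \frac{23 K}{3}$ ($C{\left(K \right)} = 2 - \left(- \frac{23 K}{3} + 21\right) = 2 - \left(21 - \frac{23 K}{3}\right) = 2 + \left(-21 + \frac{23 K}{3}\right) = -19 + \frac{23 K}{3}$)
$C{\left(Z{\left(-5 \right)} \right)} M{\left(-10 \right)} = \left(-19 + \frac{23}{3} \left(-2\right)\right) \left(-2 - \left(-10\right)^{2}\right) = \left(-19 - \frac{46}{3}\right) \left(-2 - 100\right) = - \frac{103 \left(-2 - 100\right)}{3} = \left(- \frac{103}{3}\right) \left(-102\right) = 3502$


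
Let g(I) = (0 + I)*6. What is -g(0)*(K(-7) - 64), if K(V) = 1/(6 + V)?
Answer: 0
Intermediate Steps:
g(I) = 6*I (g(I) = I*6 = 6*I)
-g(0)*(K(-7) - 64) = -6*0*(1/(6 - 7) - 64) = -0*(1/(-1) - 64) = -0*(-1 - 64) = -0*(-65) = -1*0 = 0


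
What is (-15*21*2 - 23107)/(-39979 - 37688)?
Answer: 23737/77667 ≈ 0.30563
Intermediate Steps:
(-15*21*2 - 23107)/(-39979 - 37688) = (-315*2 - 23107)/(-77667) = (-630 - 23107)*(-1/77667) = -23737*(-1/77667) = 23737/77667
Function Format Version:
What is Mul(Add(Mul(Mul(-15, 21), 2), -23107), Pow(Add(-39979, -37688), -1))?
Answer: Rational(23737, 77667) ≈ 0.30563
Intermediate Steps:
Mul(Add(Mul(Mul(-15, 21), 2), -23107), Pow(Add(-39979, -37688), -1)) = Mul(Add(Mul(-315, 2), -23107), Pow(-77667, -1)) = Mul(Add(-630, -23107), Rational(-1, 77667)) = Mul(-23737, Rational(-1, 77667)) = Rational(23737, 77667)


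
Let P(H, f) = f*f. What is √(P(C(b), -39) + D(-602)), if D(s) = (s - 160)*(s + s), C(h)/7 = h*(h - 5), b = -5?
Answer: √918969 ≈ 958.63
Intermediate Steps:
C(h) = 7*h*(-5 + h) (C(h) = 7*(h*(h - 5)) = 7*(h*(-5 + h)) = 7*h*(-5 + h))
D(s) = 2*s*(-160 + s) (D(s) = (-160 + s)*(2*s) = 2*s*(-160 + s))
P(H, f) = f²
√(P(C(b), -39) + D(-602)) = √((-39)² + 2*(-602)*(-160 - 602)) = √(1521 + 2*(-602)*(-762)) = √(1521 + 917448) = √918969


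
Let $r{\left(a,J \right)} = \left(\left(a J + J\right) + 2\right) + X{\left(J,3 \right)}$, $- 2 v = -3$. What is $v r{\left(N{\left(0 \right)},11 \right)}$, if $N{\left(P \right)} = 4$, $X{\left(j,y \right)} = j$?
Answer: $102$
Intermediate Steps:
$v = \frac{3}{2}$ ($v = \left(- \frac{1}{2}\right) \left(-3\right) = \frac{3}{2} \approx 1.5$)
$r{\left(a,J \right)} = 2 + 2 J + J a$ ($r{\left(a,J \right)} = \left(\left(a J + J\right) + 2\right) + J = \left(\left(J a + J\right) + 2\right) + J = \left(\left(J + J a\right) + 2\right) + J = \left(2 + J + J a\right) + J = 2 + 2 J + J a$)
$v r{\left(N{\left(0 \right)},11 \right)} = \frac{3 \left(2 + 2 \cdot 11 + 11 \cdot 4\right)}{2} = \frac{3 \left(2 + 22 + 44\right)}{2} = \frac{3}{2} \cdot 68 = 102$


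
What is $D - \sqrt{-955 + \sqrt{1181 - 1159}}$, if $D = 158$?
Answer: $158 - \sqrt{-955 + \sqrt{22}} \approx 158.0 - 30.827 i$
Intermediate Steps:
$D - \sqrt{-955 + \sqrt{1181 - 1159}} = 158 - \sqrt{-955 + \sqrt{1181 - 1159}} = 158 - \sqrt{-955 + \sqrt{22}}$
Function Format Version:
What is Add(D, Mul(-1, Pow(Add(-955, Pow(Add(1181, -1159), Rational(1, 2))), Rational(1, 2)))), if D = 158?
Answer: Add(158, Mul(-1, Pow(Add(-955, Pow(22, Rational(1, 2))), Rational(1, 2)))) ≈ Add(158.00, Mul(-30.827, I))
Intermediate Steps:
Add(D, Mul(-1, Pow(Add(-955, Pow(Add(1181, -1159), Rational(1, 2))), Rational(1, 2)))) = Add(158, Mul(-1, Pow(Add(-955, Pow(Add(1181, -1159), Rational(1, 2))), Rational(1, 2)))) = Add(158, Mul(-1, Pow(Add(-955, Pow(22, Rational(1, 2))), Rational(1, 2))))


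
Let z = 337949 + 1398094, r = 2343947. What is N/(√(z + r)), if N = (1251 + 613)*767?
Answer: 714844*√4079990/2039995 ≈ 707.80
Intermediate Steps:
z = 1736043
N = 1429688 (N = 1864*767 = 1429688)
N/(√(z + r)) = 1429688/(√(1736043 + 2343947)) = 1429688/(√4079990) = 1429688*(√4079990/4079990) = 714844*√4079990/2039995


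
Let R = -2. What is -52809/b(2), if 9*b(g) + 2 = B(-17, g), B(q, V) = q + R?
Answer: 158427/7 ≈ 22632.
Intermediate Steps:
B(q, V) = -2 + q (B(q, V) = q - 2 = -2 + q)
b(g) = -7/3 (b(g) = -2/9 + (-2 - 17)/9 = -2/9 + (⅑)*(-19) = -2/9 - 19/9 = -7/3)
-52809/b(2) = -52809/(-7/3) = -52809*(-3/7) = 158427/7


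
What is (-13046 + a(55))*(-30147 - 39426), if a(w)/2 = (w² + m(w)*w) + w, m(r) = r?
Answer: 58163028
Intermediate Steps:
a(w) = 2*w + 4*w² (a(w) = 2*((w² + w*w) + w) = 2*((w² + w²) + w) = 2*(2*w² + w) = 2*(w + 2*w²) = 2*w + 4*w²)
(-13046 + a(55))*(-30147 - 39426) = (-13046 + 2*55*(1 + 2*55))*(-30147 - 39426) = (-13046 + 2*55*(1 + 110))*(-69573) = (-13046 + 2*55*111)*(-69573) = (-13046 + 12210)*(-69573) = -836*(-69573) = 58163028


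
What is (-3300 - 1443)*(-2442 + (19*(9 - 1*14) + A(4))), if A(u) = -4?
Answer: 12051963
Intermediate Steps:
(-3300 - 1443)*(-2442 + (19*(9 - 1*14) + A(4))) = (-3300 - 1443)*(-2442 + (19*(9 - 1*14) - 4)) = -4743*(-2442 + (19*(9 - 14) - 4)) = -4743*(-2442 + (19*(-5) - 4)) = -4743*(-2442 + (-95 - 4)) = -4743*(-2442 - 99) = -4743*(-2541) = 12051963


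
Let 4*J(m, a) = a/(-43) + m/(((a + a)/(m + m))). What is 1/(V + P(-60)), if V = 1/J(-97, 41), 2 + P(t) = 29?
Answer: 201453/5442757 ≈ 0.037013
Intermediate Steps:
J(m, a) = -a/172 + m²/(4*a) (J(m, a) = (a/(-43) + m/(((a + a)/(m + m))))/4 = (a*(-1/43) + m/(((2*a)/((2*m)))))/4 = (-a/43 + m/(((2*a)*(1/(2*m)))))/4 = (-a/43 + m/((a/m)))/4 = (-a/43 + m*(m/a))/4 = (-a/43 + m²/a)/4 = -a/172 + m²/(4*a))
P(t) = 27 (P(t) = -2 + 29 = 27)
V = 3526/201453 (V = 1/(-1/172*41 + (¼)*(-97)²/41) = 1/(-41/172 + (¼)*(1/41)*9409) = 1/(-41/172 + 9409/164) = 1/(201453/3526) = 3526/201453 ≈ 0.017503)
1/(V + P(-60)) = 1/(3526/201453 + 27) = 1/(5442757/201453) = 201453/5442757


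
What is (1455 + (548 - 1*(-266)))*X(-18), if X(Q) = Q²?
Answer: 735156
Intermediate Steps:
(1455 + (548 - 1*(-266)))*X(-18) = (1455 + (548 - 1*(-266)))*(-18)² = (1455 + (548 + 266))*324 = (1455 + 814)*324 = 2269*324 = 735156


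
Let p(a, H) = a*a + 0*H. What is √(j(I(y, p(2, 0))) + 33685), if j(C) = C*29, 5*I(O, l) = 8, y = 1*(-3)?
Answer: √843285/5 ≈ 183.66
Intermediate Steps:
y = -3
p(a, H) = a² (p(a, H) = a² + 0 = a²)
I(O, l) = 8/5 (I(O, l) = (⅕)*8 = 8/5)
j(C) = 29*C
√(j(I(y, p(2, 0))) + 33685) = √(29*(8/5) + 33685) = √(232/5 + 33685) = √(168657/5) = √843285/5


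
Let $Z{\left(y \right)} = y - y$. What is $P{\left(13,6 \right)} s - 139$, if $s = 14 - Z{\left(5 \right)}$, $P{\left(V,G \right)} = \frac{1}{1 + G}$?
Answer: $-137$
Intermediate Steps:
$Z{\left(y \right)} = 0$
$s = 14$ ($s = 14 - 0 = 14 + 0 = 14$)
$P{\left(13,6 \right)} s - 139 = \frac{1}{1 + 6} \cdot 14 - 139 = \frac{1}{7} \cdot 14 - 139 = 2 - 139 = -137$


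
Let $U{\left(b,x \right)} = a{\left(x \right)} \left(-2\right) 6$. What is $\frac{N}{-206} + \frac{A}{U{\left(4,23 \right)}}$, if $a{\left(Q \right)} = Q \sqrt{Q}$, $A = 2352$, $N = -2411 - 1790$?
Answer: $\frac{4201}{206} - \frac{196 \sqrt{23}}{529} \approx 18.616$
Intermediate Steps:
$N = -4201$
$a{\left(Q \right)} = Q^{\frac{3}{2}}$
$U{\left(b,x \right)} = - 12 x^{\frac{3}{2}}$ ($U{\left(b,x \right)} = x^{\frac{3}{2}} \left(-2\right) 6 = - 2 x^{\frac{3}{2}} \cdot 6 = - 12 x^{\frac{3}{2}}$)
$\frac{N}{-206} + \frac{A}{U{\left(4,23 \right)}} = - \frac{4201}{-206} + \frac{2352}{\left(-12\right) 23^{\frac{3}{2}}} = \left(-4201\right) \left(- \frac{1}{206}\right) + \frac{2352}{\left(-12\right) 23 \sqrt{23}} = \frac{4201}{206} + \frac{2352}{\left(-276\right) \sqrt{23}} = \frac{4201}{206} + 2352 \left(- \frac{\sqrt{23}}{6348}\right) = \frac{4201}{206} - \frac{196 \sqrt{23}}{529}$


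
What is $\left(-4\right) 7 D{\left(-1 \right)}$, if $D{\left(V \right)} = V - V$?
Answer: $0$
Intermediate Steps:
$D{\left(V \right)} = 0$
$\left(-4\right) 7 D{\left(-1 \right)} = \left(-4\right) 7 \cdot 0 = \left(-28\right) 0 = 0$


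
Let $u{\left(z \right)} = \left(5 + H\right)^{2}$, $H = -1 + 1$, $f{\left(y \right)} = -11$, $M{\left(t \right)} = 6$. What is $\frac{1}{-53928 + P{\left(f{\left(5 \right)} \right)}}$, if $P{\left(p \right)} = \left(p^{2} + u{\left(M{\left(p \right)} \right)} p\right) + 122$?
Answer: $- \frac{1}{53960} \approx -1.8532 \cdot 10^{-5}$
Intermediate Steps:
$H = 0$
$u{\left(z \right)} = 25$ ($u{\left(z \right)} = \left(5 + 0\right)^{2} = 5^{2} = 25$)
$P{\left(p \right)} = 122 + p^{2} + 25 p$ ($P{\left(p \right)} = \left(p^{2} + 25 p\right) + 122 = 122 + p^{2} + 25 p$)
$\frac{1}{-53928 + P{\left(f{\left(5 \right)} \right)}} = \frac{1}{-53928 + \left(122 + \left(-11\right)^{2} + 25 \left(-11\right)\right)} = \frac{1}{-53928 + \left(122 + 121 - 275\right)} = \frac{1}{-53928 - 32} = \frac{1}{-53960} = - \frac{1}{53960}$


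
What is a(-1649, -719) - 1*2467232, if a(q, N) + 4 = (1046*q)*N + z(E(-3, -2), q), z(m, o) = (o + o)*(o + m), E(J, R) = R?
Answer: 1243147788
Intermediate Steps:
z(m, o) = 2*o*(m + o) (z(m, o) = (2*o)*(m + o) = 2*o*(m + o))
a(q, N) = -4 + 2*q*(-2 + q) + 1046*N*q (a(q, N) = -4 + ((1046*q)*N + 2*q*(-2 + q)) = -4 + (1046*N*q + 2*q*(-2 + q)) = -4 + (2*q*(-2 + q) + 1046*N*q) = -4 + 2*q*(-2 + q) + 1046*N*q)
a(-1649, -719) - 1*2467232 = (-4 + 2*(-1649)*(-2 - 1649) + 1046*(-719)*(-1649)) - 1*2467232 = (-4 + 2*(-1649)*(-1651) + 1240170026) - 2467232 = (-4 + 5444998 + 1240170026) - 2467232 = 1245615020 - 2467232 = 1243147788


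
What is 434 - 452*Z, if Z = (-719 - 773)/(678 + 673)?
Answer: 1260718/1351 ≈ 933.17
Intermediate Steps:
Z = -1492/1351 ≈ -1.1044
434 - 452*Z = 434 - 452*(-1492/1351) = 434 + 674384/1351 = 1260718/1351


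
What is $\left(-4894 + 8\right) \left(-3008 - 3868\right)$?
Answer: $33596136$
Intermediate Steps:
$\left(-4894 + 8\right) \left(-3008 - 3868\right) = \left(-4886\right) \left(-6876\right) = 33596136$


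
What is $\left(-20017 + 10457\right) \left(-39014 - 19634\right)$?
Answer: $560674880$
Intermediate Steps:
$\left(-20017 + 10457\right) \left(-39014 - 19634\right) = \left(-9560\right) \left(-58648\right) = 560674880$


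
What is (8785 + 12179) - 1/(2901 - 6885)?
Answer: 83520577/3984 ≈ 20964.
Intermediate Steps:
(8785 + 12179) - 1/(2901 - 6885) = 20964 - 1/(-3984) = 20964 - 1*(-1/3984) = 20964 + 1/3984 = 83520577/3984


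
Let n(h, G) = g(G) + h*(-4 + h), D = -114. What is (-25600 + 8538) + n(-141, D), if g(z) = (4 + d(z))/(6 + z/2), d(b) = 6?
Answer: 172523/51 ≈ 3382.8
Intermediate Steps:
g(z) = 10/(6 + z/2) (g(z) = (4 + 6)/(6 + z/2) = 10/(6 + z*(½)) = 10/(6 + z/2))
n(h, G) = 20/(12 + G) + h*(-4 + h)
(-25600 + 8538) + n(-141, D) = (-25600 + 8538) + (20 - 141*(-4 - 141)*(12 - 114))/(12 - 114) = -17062 + (20 - 141*(-145)*(-102))/(-102) = -17062 - (20 - 2085390)/102 = -17062 - 1/102*(-2085370) = -17062 + 1042685/51 = 172523/51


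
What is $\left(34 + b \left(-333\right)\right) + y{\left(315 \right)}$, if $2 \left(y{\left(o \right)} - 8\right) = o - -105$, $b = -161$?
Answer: $53865$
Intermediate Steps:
$y{\left(o \right)} = \frac{121}{2} + \frac{o}{2}$ ($y{\left(o \right)} = 8 + \frac{o - -105}{2} = 8 + \frac{o + 105}{2} = 8 + \frac{105 + o}{2} = 8 + \left(\frac{105}{2} + \frac{o}{2}\right) = \frac{121}{2} + \frac{o}{2}$)
$\left(34 + b \left(-333\right)\right) + y{\left(315 \right)} = \left(34 - -53613\right) + \left(\frac{121}{2} + \frac{1}{2} \cdot 315\right) = \left(34 + 53613\right) + \left(\frac{121}{2} + \frac{315}{2}\right) = 53647 + 218 = 53865$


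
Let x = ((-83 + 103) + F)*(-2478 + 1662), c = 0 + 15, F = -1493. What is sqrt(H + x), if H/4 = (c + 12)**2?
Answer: 6*sqrt(33469) ≈ 1097.7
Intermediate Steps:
c = 15
x = 1201968 (x = ((-83 + 103) - 1493)*(-2478 + 1662) = (20 - 1493)*(-816) = -1473*(-816) = 1201968)
H = 2916 (H = 4*(15 + 12)**2 = 4*27**2 = 4*729 = 2916)
sqrt(H + x) = sqrt(2916 + 1201968) = sqrt(1204884) = 6*sqrt(33469)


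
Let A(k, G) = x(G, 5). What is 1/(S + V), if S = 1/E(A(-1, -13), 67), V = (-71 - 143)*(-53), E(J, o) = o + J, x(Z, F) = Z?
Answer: 54/612469 ≈ 8.8168e-5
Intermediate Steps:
A(k, G) = G
E(J, o) = J + o
V = 11342 (V = -214*(-53) = 11342)
S = 1/54 (S = 1/(-13 + 67) = 1/54 ≈ 0.018519)
1/(S + V) = 1/(1/54 + 11342) = 1/(612469/54) = 54/612469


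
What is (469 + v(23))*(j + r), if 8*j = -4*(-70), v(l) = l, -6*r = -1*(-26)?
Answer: 15088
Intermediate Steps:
r = -13/3 (r = -(-1)*(-26)/6 = -1/6*26 = -13/3 ≈ -4.3333)
j = 35 (j = (-4*(-70))/8 = (1/8)*280 = 35)
(469 + v(23))*(j + r) = (469 + 23)*(35 - 13/3) = 492*(92/3) = 15088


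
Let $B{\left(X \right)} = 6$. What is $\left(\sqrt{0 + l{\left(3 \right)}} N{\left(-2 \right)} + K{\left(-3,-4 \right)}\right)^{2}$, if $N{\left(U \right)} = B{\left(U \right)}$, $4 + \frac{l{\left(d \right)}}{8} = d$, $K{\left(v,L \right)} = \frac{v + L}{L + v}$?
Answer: $-287 + 24 i \sqrt{2} \approx -287.0 + 33.941 i$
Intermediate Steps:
$K{\left(v,L \right)} = 1$ ($K{\left(v,L \right)} = \frac{L + v}{L + v} = 1$)
$l{\left(d \right)} = -32 + 8 d$
$N{\left(U \right)} = 6$
$\left(\sqrt{0 + l{\left(3 \right)}} N{\left(-2 \right)} + K{\left(-3,-4 \right)}\right)^{2} = \left(\sqrt{0 + \left(-32 + 8 \cdot 3\right)} 6 + 1\right)^{2} = \left(\sqrt{0 + \left(-32 + 24\right)} 6 + 1\right)^{2} = \left(\sqrt{0 - 8} \cdot 6 + 1\right)^{2} = \left(\sqrt{-8} \cdot 6 + 1\right)^{2} = \left(2 i \sqrt{2} \cdot 6 + 1\right)^{2} = \left(12 i \sqrt{2} + 1\right)^{2} = \left(1 + 12 i \sqrt{2}\right)^{2}$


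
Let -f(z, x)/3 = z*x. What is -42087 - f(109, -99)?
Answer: -74460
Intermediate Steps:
f(z, x) = -3*x*z (f(z, x) = -3*z*x = -3*x*z)
-42087 - f(109, -99) = -42087 - (-3)*(-99)*109 = -42087 - 1*32373 = -42087 - 32373 = -74460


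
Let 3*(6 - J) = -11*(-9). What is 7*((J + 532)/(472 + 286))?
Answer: 3535/758 ≈ 4.6636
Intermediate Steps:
J = -27 (J = 6 - (-11)*(-9)/3 = 6 - ⅓*99 = 6 - 33 = -27)
7*((J + 532)/(472 + 286)) = 7*((-27 + 532)/(472 + 286)) = 7*(505/758) = 3535/758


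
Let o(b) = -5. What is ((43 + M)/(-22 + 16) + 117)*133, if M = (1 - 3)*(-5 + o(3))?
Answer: 28329/2 ≈ 14165.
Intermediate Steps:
M = 20 (M = (1 - 3)*(-5 - 5) = -2*(-10) = 20)
((43 + M)/(-22 + 16) + 117)*133 = ((43 + 20)/(-22 + 16) + 117)*133 = (63/(-6) + 117)*133 = (63*(-⅙) + 117)*133 = (-21/2 + 117)*133 = (213/2)*133 = 28329/2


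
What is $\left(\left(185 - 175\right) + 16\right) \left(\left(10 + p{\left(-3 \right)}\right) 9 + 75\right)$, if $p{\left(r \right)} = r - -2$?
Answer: $4056$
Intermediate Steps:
$p{\left(r \right)} = 2 + r$ ($p{\left(r \right)} = r + 2 = 2 + r$)
$\left(\left(185 - 175\right) + 16\right) \left(\left(10 + p{\left(-3 \right)}\right) 9 + 75\right) = \left(\left(185 - 175\right) + 16\right) \left(\left(10 + \left(2 - 3\right)\right) 9 + 75\right) = \left(\left(185 - 175\right) + 16\right) \left(\left(10 - 1\right) 9 + 75\right) = \left(10 + 16\right) \left(9 \cdot 9 + 75\right) = 26 \left(81 + 75\right) = 26 \cdot 156 = 4056$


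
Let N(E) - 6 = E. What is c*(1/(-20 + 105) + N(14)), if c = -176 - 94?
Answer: -91854/17 ≈ -5403.2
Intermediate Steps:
N(E) = 6 + E
c = -270
c*(1/(-20 + 105) + N(14)) = -270*(1/(-20 + 105) + (6 + 14)) = -270*(1/85 + 20) = -270*1701/85 = -91854/17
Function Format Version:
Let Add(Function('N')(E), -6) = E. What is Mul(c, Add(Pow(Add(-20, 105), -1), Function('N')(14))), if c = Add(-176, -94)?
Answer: Rational(-91854, 17) ≈ -5403.2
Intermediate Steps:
Function('N')(E) = Add(6, E)
c = -270
Mul(c, Add(Pow(Add(-20, 105), -1), Function('N')(14))) = Mul(-270, Add(Pow(Add(-20, 105), -1), Add(6, 14))) = Mul(-270, Add(Pow(85, -1), 20)) = Mul(-270, Add(Rational(1, 85), 20)) = Mul(-270, Rational(1701, 85)) = Rational(-91854, 17)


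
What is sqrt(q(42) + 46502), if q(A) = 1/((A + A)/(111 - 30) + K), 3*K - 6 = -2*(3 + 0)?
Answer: sqrt(9114581)/14 ≈ 215.65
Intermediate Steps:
K = 0 (K = 2 + (-2*(3 + 0))/3 = 2 + (-2*3)/3 = 2 + (1/3)*(-6) = 2 - 2 = 0)
q(A) = 81/(2*A) (q(A) = 1/((A + A)/(111 - 30) + 0) = 1/((2*A)/81 + 0) = 1/((2*A)*(1/81) + 0) = 1/(2*A/81 + 0) = 1/(2*A/81) = 81/(2*A))
sqrt(q(42) + 46502) = sqrt((81/2)/42 + 46502) = sqrt((81/2)*(1/42) + 46502) = sqrt(27/28 + 46502) = sqrt(1302083/28) = sqrt(9114581)/14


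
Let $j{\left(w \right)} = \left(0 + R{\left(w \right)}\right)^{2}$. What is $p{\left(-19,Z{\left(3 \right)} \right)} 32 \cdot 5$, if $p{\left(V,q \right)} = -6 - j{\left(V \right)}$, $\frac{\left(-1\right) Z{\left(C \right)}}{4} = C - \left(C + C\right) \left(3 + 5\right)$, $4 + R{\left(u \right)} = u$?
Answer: $-85600$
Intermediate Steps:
$R{\left(u \right)} = -4 + u$
$j{\left(w \right)} = \left(-4 + w\right)^{2}$ ($j{\left(w \right)} = \left(0 + \left(-4 + w\right)\right)^{2} = \left(-4 + w\right)^{2}$)
$Z{\left(C \right)} = 60 C$ ($Z{\left(C \right)} = - 4 \left(C - \left(C + C\right) \left(3 + 5\right)\right) = - 4 \left(C - 2 C 8\right) = - 4 \left(C - 16 C\right) = - 4 \left(- 15 C\right) = 60 C$)
$p{\left(V,q \right)} = -6 - \left(-4 + V\right)^{2}$
$p{\left(-19,Z{\left(3 \right)} \right)} 32 \cdot 5 = \left(-6 - \left(-4 - 19\right)^{2}\right) 32 \cdot 5 = \left(-6 - \left(-23\right)^{2}\right) 160 = \left(-6 - 529\right) 160 = \left(-535\right) 160 = -85600$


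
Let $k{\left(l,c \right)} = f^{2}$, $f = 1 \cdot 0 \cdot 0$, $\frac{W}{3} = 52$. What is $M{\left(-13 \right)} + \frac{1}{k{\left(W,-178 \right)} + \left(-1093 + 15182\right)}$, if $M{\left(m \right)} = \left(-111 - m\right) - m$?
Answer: $- \frac{1197564}{14089} \approx -85.0$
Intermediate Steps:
$W = 156$ ($W = 3 \cdot 52 = 156$)
$f = 0$ ($f = 0 \cdot 0 = 0$)
$k{\left(l,c \right)} = 0$ ($k{\left(l,c \right)} = 0^{2} = 0$)
$M{\left(m \right)} = -111 - 2 m$
$M{\left(-13 \right)} + \frac{1}{k{\left(W,-178 \right)} + \left(-1093 + 15182\right)} = \left(-111 - -26\right) + \frac{1}{0 + \left(-1093 + 15182\right)} = \left(-111 + 26\right) + \frac{1}{0 + 14089} = -85 + \frac{1}{14089} = - \frac{1197564}{14089}$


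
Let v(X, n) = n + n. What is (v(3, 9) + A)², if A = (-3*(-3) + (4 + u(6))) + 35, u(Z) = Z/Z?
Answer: 4489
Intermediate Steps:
v(X, n) = 2*n
u(Z) = 1
A = 49 (A = (-3*(-3) + (4 + 1)) + 35 = (9 + 5) + 35 = 14 + 35 = 49)
(v(3, 9) + A)² = (2*9 + 49)² = (18 + 49)² = 67² = 4489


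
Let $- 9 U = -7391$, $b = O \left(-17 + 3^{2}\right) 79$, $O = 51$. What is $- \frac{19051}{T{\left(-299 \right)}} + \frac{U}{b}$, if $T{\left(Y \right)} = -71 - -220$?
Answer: $- \frac{5527567747}{43223112} \approx -127.88$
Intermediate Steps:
$T{\left(Y \right)} = 149$ ($T{\left(Y \right)} = -71 + 220 = 149$)
$b = -32232$ ($b = 51 \left(-17 + 3^{2}\right) 79 = 51 \left(-17 + 9\right) 79 = 51 \left(-8\right) 79 = \left(-408\right) 79 = -32232$)
$U = \frac{7391}{9}$ ($U = \left(- \frac{1}{9}\right) \left(-7391\right) = \frac{7391}{9} \approx 821.22$)
$- \frac{19051}{T{\left(-299 \right)}} + \frac{U}{b} = - \frac{19051}{149} + \frac{7391}{9 \left(-32232\right)} = \left(-19051\right) \frac{1}{149} + \frac{7391}{9} \left(- \frac{1}{32232}\right) = - \frac{19051}{149} - \frac{7391}{290088} = - \frac{5527567747}{43223112}$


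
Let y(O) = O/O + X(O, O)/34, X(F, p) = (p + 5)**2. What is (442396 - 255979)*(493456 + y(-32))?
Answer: 3127754199339/34 ≈ 9.1993e+10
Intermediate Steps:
X(F, p) = (5 + p)**2
y(O) = 1 + (5 + O)**2/34 (y(O) = O/O + (5 + O)**2/34 = 1 + (5 + O)**2*(1/34) = 1 + (5 + O)**2/34)
(442396 - 255979)*(493456 + y(-32)) = (442396 - 255979)*(493456 + (1 + (5 - 32)**2/34)) = 186417*(493456 + (1 + (1/34)*(-27)**2)) = 186417*(493456 + (1 + (1/34)*729)) = 186417*(493456 + (1 + 729/34)) = 186417*(493456 + 763/34) = 186417*(16778267/34) = 3127754199339/34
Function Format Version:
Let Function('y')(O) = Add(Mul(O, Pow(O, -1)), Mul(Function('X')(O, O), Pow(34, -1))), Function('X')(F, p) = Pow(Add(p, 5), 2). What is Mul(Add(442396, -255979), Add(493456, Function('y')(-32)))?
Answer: Rational(3127754199339, 34) ≈ 9.1993e+10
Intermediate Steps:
Function('X')(F, p) = Pow(Add(5, p), 2)
Function('y')(O) = Add(1, Mul(Rational(1, 34), Pow(Add(5, O), 2))) (Function('y')(O) = Add(Mul(O, Pow(O, -1)), Mul(Pow(Add(5, O), 2), Pow(34, -1))) = Add(1, Mul(Pow(Add(5, O), 2), Rational(1, 34))) = Add(1, Mul(Rational(1, 34), Pow(Add(5, O), 2))))
Mul(Add(442396, -255979), Add(493456, Function('y')(-32))) = Mul(Add(442396, -255979), Add(493456, Add(1, Mul(Rational(1, 34), Pow(Add(5, -32), 2))))) = Mul(186417, Add(493456, Add(1, Mul(Rational(1, 34), Pow(-27, 2))))) = Mul(186417, Add(493456, Add(1, Mul(Rational(1, 34), 729)))) = Mul(186417, Add(493456, Add(1, Rational(729, 34)))) = Mul(186417, Add(493456, Rational(763, 34))) = Mul(186417, Rational(16778267, 34)) = Rational(3127754199339, 34)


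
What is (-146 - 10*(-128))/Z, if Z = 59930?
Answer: 567/29965 ≈ 0.018922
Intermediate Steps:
(-146 - 10*(-128))/Z = (-146 - 10*(-128))/59930 = (-146 + 1280)*(1/59930) = 1134*(1/59930) = 567/29965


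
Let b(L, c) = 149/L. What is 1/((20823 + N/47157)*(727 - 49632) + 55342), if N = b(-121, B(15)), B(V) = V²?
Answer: -5705997/5810379494770736 ≈ -9.8204e-10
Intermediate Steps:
N = -149/121 (N = 149/(-121) = 149*(-1/121) = -149/121 ≈ -1.2314)
1/((20823 + N/47157)*(727 - 49632) + 55342) = 1/((20823 - 149/121/47157)*(727 - 49632) + 55342) = 1/((20823 - 149/121*1/47157)*(-48905) + 55342) = 1/((20823 - 149/5705997)*(-48905) + 55342) = 1/((118815975382/5705997)*(-48905) + 55342) = 1/(-5810695276056710/5705997 + 55342) = 1/(-5810379494770736/5705997) = -5705997/5810379494770736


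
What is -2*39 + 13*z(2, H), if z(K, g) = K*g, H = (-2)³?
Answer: -286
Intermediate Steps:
H = -8
-2*39 + 13*z(2, H) = -2*39 + 13*(2*(-8)) = -78 + 13*(-16) = -78 - 208 = -286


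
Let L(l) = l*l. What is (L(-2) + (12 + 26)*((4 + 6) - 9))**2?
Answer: 1764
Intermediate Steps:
L(l) = l**2
(L(-2) + (12 + 26)*((4 + 6) - 9))**2 = ((-2)**2 + (12 + 26)*((4 + 6) - 9))**2 = (4 + 38*(10 - 9))**2 = (4 + 38*1)**2 = (4 + 38)**2 = 42**2 = 1764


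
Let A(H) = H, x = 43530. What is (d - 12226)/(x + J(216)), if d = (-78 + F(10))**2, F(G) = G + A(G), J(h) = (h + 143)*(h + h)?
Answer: -211/4729 ≈ -0.044618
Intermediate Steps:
J(h) = 2*h*(143 + h) (J(h) = (143 + h)*(2*h) = 2*h*(143 + h))
F(G) = 2*G (F(G) = G + G = 2*G)
d = 3364 (d = (-78 + 2*10)**2 = (-78 + 20)**2 = (-58)**2 = 3364)
(d - 12226)/(x + J(216)) = (3364 - 12226)/(43530 + 2*216*(143 + 216)) = -8862/(43530 + 2*216*359) = -8862/(43530 + 155088) = -8862/198618 = -8862*1/198618 = -211/4729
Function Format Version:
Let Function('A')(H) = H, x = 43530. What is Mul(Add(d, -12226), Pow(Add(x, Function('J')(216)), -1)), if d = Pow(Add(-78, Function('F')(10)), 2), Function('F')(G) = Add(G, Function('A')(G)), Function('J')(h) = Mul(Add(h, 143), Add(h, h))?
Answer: Rational(-211, 4729) ≈ -0.044618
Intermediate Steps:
Function('J')(h) = Mul(2, h, Add(143, h)) (Function('J')(h) = Mul(Add(143, h), Mul(2, h)) = Mul(2, h, Add(143, h)))
Function('F')(G) = Mul(2, G) (Function('F')(G) = Add(G, G) = Mul(2, G))
d = 3364 (d = Pow(Add(-78, Mul(2, 10)), 2) = Pow(Add(-78, 20), 2) = Pow(-58, 2) = 3364)
Mul(Add(d, -12226), Pow(Add(x, Function('J')(216)), -1)) = Mul(Add(3364, -12226), Pow(Add(43530, Mul(2, 216, Add(143, 216))), -1)) = Mul(-8862, Pow(Add(43530, Mul(2, 216, 359)), -1)) = Mul(-8862, Pow(Add(43530, 155088), -1)) = Mul(-8862, Pow(198618, -1)) = Mul(-8862, Rational(1, 198618)) = Rational(-211, 4729)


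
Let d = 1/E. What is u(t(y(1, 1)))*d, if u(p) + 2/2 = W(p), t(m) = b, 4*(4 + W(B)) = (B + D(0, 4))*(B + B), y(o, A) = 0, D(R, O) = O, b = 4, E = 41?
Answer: 11/41 ≈ 0.26829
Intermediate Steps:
W(B) = -4 + B*(4 + B)/2 (W(B) = -4 + ((B + 4)*(B + B))/4 = -4 + ((4 + B)*(2*B))/4 = -4 + (2*B*(4 + B))/4 = -4 + B*(4 + B)/2)
t(m) = 4
u(p) = -5 + p**2/2 + 2*p (u(p) = -1 + (-4 + p**2/2 + 2*p) = -5 + p**2/2 + 2*p)
d = 1/41 ≈ 0.024390
u(t(y(1, 1)))*d = (-5 + (1/2)*4**2 + 2*4)*(1/41) = (-5 + (1/2)*16 + 8)*(1/41) = (-5 + 8 + 8)*(1/41) = 11*(1/41) = 11/41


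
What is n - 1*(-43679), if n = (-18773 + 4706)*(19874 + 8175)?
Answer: -394521604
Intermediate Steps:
n = -394565283 (n = -14067*28049 = -394565283)
n - 1*(-43679) = -394565283 - 1*(-43679) = -394565283 + 43679 = -394521604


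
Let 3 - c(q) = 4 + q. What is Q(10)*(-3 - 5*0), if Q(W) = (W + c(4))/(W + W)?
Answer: -¾ ≈ -0.75000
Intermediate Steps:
c(q) = -1 - q (c(q) = 3 - (4 + q) = 3 + (-4 - q) = -1 - q)
Q(W) = (-5 + W)/(2*W) (Q(W) = (W + (-1 - 1*4))/(W + W) = (W + (-1 - 4))/((2*W)) = (W - 5)*(1/(2*W)) = (-5 + W)*(1/(2*W)) = (-5 + W)/(2*W))
Q(10)*(-3 - 5*0) = ((½)*(-5 + 10)/10)*(-3 - 5*0) = ((½)*(⅒)*5)*(-3 + 0) = (¼)*(-3) = -¾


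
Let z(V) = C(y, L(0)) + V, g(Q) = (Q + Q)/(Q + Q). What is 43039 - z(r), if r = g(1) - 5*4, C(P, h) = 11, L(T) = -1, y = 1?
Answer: 43047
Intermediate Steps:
g(Q) = 1 (g(Q) = (2*Q)/((2*Q)) = (2*Q)*(1/(2*Q)) = 1)
r = -19 (r = 1 - 5*4 = 1 - 20 = -19)
z(V) = 11 + V
43039 - z(r) = 43039 - (11 - 19) = 43039 - 1*(-8) = 43039 + 8 = 43047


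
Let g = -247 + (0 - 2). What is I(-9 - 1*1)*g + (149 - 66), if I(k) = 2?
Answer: -415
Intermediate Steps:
g = -249 (g = -247 - 2 = -249)
I(-9 - 1*1)*g + (149 - 66) = 2*(-249) + (149 - 66) = -498 + 83 = -415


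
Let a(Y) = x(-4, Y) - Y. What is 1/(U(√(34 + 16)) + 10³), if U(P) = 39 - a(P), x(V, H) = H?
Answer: 1/1039 ≈ 0.00096246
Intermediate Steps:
a(Y) = 0 (a(Y) = Y - Y = 0)
U(P) = 39 (U(P) = 39 - 1*0 = 39 + 0 = 39)
1/(U(√(34 + 16)) + 10³) = 1/(39 + 10³) = 1/(39 + 1000) = 1/1039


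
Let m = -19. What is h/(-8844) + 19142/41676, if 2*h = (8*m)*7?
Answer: 2659215/5119202 ≈ 0.51946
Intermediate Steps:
h = -532 (h = ((8*(-19))*7)/2 = (-152*7)/2 = (½)*(-1064) = -532)
h/(-8844) + 19142/41676 = -532/(-8844) + 19142/41676 = -532*(-1/8844) + 19142*(1/41676) = 133/2211 + 9571/20838 = 2659215/5119202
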